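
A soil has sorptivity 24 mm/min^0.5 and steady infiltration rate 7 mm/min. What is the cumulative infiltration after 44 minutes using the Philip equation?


F = S*sqrt(t) + A*t
F = 24*sqrt(44) + 7*44
F = 24*6.633250 + 308

467.1980 mm


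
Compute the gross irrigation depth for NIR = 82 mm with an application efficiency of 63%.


Ea = 63% = 0.63
GID = NIR / Ea = 82 / 0.63 = 130.1587 mm

130.1587 mm


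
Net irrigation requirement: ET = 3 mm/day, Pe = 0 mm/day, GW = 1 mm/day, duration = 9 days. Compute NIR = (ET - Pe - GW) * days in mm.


Daily deficit = ET - Pe - GW = 3 - 0 - 1 = 2 mm/day
NIR = 2 * 9 = 18 mm

18.0000 mm


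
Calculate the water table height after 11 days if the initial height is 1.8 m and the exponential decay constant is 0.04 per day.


m = m0 * exp(-k*t)
m = 1.8 * exp(-0.04 * 11)
m = 1.8 * exp(-0.4400)

1.1593 m


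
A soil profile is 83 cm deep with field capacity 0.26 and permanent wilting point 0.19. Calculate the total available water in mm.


AWC = (FC - PWP) * d * 10
AWC = (0.26 - 0.19) * 83 * 10
AWC = 0.0700 * 83 * 10

58.1000 mm


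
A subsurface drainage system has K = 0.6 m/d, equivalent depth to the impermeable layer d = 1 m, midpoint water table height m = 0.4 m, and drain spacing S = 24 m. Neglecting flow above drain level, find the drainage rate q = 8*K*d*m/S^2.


q = 8*K*d*m/S^2
q = 8*0.6*1*0.4/24^2
q = 1.9200 / 576

0.0033 m/d


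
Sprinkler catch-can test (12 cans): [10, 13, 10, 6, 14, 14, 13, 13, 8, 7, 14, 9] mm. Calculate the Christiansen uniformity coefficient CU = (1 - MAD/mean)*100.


mean = 10.916667 mm
MAD = 2.583333 mm
CU = (1 - 2.583333/10.916667)*100

76.3359 %


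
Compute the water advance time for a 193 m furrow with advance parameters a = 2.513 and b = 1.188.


t = (L/a)^(1/b)
t = (193/2.513)^(1/1.188)
t = 76.800637^(1/1.188)

38.6374 min


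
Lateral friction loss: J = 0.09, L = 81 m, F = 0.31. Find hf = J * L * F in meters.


hf = J * L * F = 0.09 * 81 * 0.31 = 2.2599 m

2.2599 m


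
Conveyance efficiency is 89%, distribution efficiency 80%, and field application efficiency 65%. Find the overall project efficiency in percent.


Ec = 0.89, Eb = 0.8, Ea = 0.65
E = 0.89 * 0.8 * 0.65 * 100 = 46.2800%

46.2800 %


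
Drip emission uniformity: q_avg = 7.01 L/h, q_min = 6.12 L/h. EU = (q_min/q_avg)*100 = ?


EU = (q_min/q_avg)*100 = (6.12/7.01)*100 = 87.3039%

87.3039 %


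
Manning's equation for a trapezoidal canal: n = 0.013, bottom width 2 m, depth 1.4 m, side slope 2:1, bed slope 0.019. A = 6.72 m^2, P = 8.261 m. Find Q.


R = A/P = 6.72/8.261 = 0.813461
Q = (1/0.013) * 6.72 * 0.813461^(2/3) * 0.019^0.5

62.0908 m^3/s


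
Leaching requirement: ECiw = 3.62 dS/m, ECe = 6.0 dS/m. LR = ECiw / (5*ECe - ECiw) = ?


LR = ECiw / (5*ECe - ECiw)
LR = 3.62 / (5*6.0 - 3.62)
LR = 3.62 / 26.3800

0.1372


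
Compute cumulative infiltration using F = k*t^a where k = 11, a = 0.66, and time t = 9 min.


F = k * t^a = 11 * 9^0.66
F = 11 * 4.263832

46.9022 mm


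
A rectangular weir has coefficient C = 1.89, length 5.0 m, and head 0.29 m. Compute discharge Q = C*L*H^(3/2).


Q = C * L * H^(3/2) = 1.89 * 5.0 * 0.29^1.5 = 1.89 * 5.0 * 0.156170

1.4758 m^3/s


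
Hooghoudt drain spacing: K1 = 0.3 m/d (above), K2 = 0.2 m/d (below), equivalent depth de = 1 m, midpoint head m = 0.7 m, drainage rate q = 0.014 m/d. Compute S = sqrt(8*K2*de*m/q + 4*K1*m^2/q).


S^2 = 8*K2*de*m/q + 4*K1*m^2/q
S^2 = 8*0.2*1*0.7/0.014 + 4*0.3*0.7^2/0.014
S = sqrt(122.0000)

11.0454 m


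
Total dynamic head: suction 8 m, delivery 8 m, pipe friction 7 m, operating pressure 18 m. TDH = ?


TDH = Hs + Hd + hf + Hp = 8 + 8 + 7 + 18 = 41

41 m


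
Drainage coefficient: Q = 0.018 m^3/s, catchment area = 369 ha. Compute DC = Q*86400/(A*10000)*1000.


DC = Q * 86400 / (A * 10000) * 1000
DC = 0.018 * 86400 / (369 * 10000) * 1000
DC = 1555200.0000 / 3690000

0.4215 mm/day


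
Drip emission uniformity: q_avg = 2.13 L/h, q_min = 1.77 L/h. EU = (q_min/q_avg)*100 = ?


EU = (q_min/q_avg)*100 = (1.77/2.13)*100 = 83.0986%

83.0986 %


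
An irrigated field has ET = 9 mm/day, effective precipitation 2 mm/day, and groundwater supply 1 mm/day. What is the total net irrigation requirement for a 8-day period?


Daily deficit = ET - Pe - GW = 9 - 2 - 1 = 6 mm/day
NIR = 6 * 8 = 48 mm

48.0000 mm


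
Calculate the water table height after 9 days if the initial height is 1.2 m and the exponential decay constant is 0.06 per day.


m = m0 * exp(-k*t)
m = 1.2 * exp(-0.06 * 9)
m = 1.2 * exp(-0.5400)

0.6993 m


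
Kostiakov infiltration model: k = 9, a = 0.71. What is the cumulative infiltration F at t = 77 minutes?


F = k * t^a = 9 * 77^0.71
F = 9 * 21.847835

196.6305 mm


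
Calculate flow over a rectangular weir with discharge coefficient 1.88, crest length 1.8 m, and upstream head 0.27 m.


Q = C * L * H^(3/2) = 1.88 * 1.8 * 0.27^1.5 = 1.88 * 1.8 * 0.140296

0.4748 m^3/s


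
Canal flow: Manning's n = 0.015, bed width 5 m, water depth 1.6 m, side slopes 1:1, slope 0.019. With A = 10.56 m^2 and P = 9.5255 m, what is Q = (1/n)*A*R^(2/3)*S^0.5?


R = A/P = 10.56/9.5255 = 1.108603
Q = (1/0.015) * 10.56 * 1.108603^(2/3) * 0.019^0.5

103.9442 m^3/s


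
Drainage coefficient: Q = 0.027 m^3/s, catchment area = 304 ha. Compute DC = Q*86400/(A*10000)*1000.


DC = Q * 86400 / (A * 10000) * 1000
DC = 0.027 * 86400 / (304 * 10000) * 1000
DC = 2332800.0000 / 3040000

0.7674 mm/day


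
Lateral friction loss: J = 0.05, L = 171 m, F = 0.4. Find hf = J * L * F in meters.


hf = J * L * F = 0.05 * 171 * 0.4 = 3.4200 m

3.4200 m


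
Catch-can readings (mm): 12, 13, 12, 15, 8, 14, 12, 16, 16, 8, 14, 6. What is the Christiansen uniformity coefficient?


mean = 12.166667 mm
MAD = 2.500000 mm
CU = (1 - 2.500000/12.166667)*100

79.4521 %


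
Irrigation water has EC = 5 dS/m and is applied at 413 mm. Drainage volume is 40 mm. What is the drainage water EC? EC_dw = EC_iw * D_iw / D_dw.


EC_dw = EC_iw * D_iw / D_dw
EC_dw = 5 * 413 / 40
EC_dw = 2065 / 40

51.6250 dS/m


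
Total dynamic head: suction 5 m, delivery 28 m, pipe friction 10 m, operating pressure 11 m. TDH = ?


TDH = Hs + Hd + hf + Hp = 5 + 28 + 10 + 11 = 54

54 m


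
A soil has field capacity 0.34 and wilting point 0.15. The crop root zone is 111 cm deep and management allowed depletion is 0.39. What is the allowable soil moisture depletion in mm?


SMD = (FC - PWP) * d * MAD * 10
SMD = (0.34 - 0.15) * 111 * 0.39 * 10
SMD = 0.1900 * 111 * 0.39 * 10

82.2510 mm


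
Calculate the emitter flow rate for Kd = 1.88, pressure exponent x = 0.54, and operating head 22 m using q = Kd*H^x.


q = Kd * H^x = 1.88 * 22^0.54 = 1.88 * 5.307723

9.9785 L/h


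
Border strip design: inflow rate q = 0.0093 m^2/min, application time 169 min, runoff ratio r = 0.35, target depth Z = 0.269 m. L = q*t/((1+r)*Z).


L = q*t/((1+r)*Z)
L = 0.0093*169/((1+0.35)*0.269)
L = 1.5717/0.36315

4.3280 m


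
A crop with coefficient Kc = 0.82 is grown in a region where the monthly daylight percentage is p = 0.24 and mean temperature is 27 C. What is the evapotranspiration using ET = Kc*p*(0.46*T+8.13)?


ET = Kc * p * (0.46*T + 8.13)
ET = 0.82 * 0.24 * (0.46*27 + 8.13)
ET = 0.82 * 0.24 * 20.5500

4.0442 mm/day


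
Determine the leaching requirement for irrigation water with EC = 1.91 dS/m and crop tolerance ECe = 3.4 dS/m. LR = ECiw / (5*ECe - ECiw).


LR = ECiw / (5*ECe - ECiw)
LR = 1.91 / (5*3.4 - 1.91)
LR = 1.91 / 15.0900

0.1266


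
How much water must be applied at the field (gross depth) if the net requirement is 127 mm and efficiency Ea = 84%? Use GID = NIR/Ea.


Ea = 84% = 0.84
GID = NIR / Ea = 127 / 0.84 = 151.1905 mm

151.1905 mm


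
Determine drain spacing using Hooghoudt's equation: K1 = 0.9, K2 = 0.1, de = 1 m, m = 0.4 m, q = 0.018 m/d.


S^2 = 8*K2*de*m/q + 4*K1*m^2/q
S^2 = 8*0.1*1*0.4/0.018 + 4*0.9*0.4^2/0.018
S = sqrt(49.7778)

7.0553 m


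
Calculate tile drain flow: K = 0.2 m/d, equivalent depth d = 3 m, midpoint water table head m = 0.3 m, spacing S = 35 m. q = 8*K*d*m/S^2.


q = 8*K*d*m/S^2
q = 8*0.2*3*0.3/35^2
q = 1.4400 / 1225

0.0012 m/d


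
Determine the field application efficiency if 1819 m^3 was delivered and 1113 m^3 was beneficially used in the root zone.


Ea = V_root / V_field * 100 = 1113 / 1819 * 100 = 61.1875%

61.1875 %


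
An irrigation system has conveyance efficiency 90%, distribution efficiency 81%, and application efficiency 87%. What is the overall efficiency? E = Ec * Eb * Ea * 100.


Ec = 0.9, Eb = 0.81, Ea = 0.87
E = 0.9 * 0.81 * 0.87 * 100 = 63.4230%

63.4230 %


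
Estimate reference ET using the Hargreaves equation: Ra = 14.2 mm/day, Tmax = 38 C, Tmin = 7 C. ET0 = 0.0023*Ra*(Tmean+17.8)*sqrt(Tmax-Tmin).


Tmean = (Tmax + Tmin)/2 = (38 + 7)/2 = 22.5
ET0 = 0.0023 * 14.2 * (22.5 + 17.8) * sqrt(38 - 7)
ET0 = 0.0023 * 14.2 * 40.3 * 5.567764

7.3283 mm/day


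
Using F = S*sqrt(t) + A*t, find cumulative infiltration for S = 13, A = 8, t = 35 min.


F = S*sqrt(t) + A*t
F = 13*sqrt(35) + 8*35
F = 13*5.916080 + 280

356.9090 mm


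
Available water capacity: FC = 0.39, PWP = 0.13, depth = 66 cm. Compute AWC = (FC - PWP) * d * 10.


AWC = (FC - PWP) * d * 10
AWC = (0.39 - 0.13) * 66 * 10
AWC = 0.2600 * 66 * 10

171.6000 mm


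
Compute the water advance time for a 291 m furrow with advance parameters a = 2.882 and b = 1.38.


t = (L/a)^(1/b)
t = (291/2.882)^(1/1.38)
t = 100.971548^(1/1.38)

28.3347 min


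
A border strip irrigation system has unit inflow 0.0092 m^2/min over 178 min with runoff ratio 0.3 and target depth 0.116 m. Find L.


L = q*t/((1+r)*Z)
L = 0.0092*178/((1+0.3)*0.116)
L = 1.6376/0.1508

10.8594 m


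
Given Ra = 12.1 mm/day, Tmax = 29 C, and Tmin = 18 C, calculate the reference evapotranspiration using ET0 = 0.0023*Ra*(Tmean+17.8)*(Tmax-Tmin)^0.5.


Tmean = (Tmax + Tmin)/2 = (29 + 18)/2 = 23.5
ET0 = 0.0023 * 12.1 * (23.5 + 17.8) * sqrt(29 - 18)
ET0 = 0.0023 * 12.1 * 41.3 * 3.316625

3.8121 mm/day


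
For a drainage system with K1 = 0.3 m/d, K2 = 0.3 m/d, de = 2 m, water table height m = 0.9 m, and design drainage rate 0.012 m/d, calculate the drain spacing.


S^2 = 8*K2*de*m/q + 4*K1*m^2/q
S^2 = 8*0.3*2*0.9/0.012 + 4*0.3*0.9^2/0.012
S = sqrt(441.0000)

21.0000 m


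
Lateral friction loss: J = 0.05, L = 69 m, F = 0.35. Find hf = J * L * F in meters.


hf = J * L * F = 0.05 * 69 * 0.35 = 1.2075 m

1.2075 m


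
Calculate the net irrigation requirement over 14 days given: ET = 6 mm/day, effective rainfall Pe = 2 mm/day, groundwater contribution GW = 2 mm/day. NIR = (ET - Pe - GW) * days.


Daily deficit = ET - Pe - GW = 6 - 2 - 2 = 2 mm/day
NIR = 2 * 14 = 28 mm

28.0000 mm


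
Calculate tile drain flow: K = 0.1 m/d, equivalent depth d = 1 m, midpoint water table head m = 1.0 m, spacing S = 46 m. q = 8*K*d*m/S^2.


q = 8*K*d*m/S^2
q = 8*0.1*1*1.0/46^2
q = 0.8000 / 2116

3.7807e-04 m/d


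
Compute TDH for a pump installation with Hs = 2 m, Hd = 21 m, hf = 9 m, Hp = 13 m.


TDH = Hs + Hd + hf + Hp = 2 + 21 + 9 + 13 = 45

45 m


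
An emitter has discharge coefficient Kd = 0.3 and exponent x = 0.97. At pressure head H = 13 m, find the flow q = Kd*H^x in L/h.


q = Kd * H^x = 0.3 * 13^0.97 = 0.3 * 12.037188

3.6112 L/h


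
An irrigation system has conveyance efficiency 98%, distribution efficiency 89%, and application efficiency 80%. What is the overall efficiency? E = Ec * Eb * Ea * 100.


Ec = 0.98, Eb = 0.89, Ea = 0.8
E = 0.98 * 0.89 * 0.8 * 100 = 69.7760%

69.7760 %


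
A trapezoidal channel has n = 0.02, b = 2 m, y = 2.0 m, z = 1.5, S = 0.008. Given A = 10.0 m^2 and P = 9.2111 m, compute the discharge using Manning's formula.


R = A/P = 10.0/9.2111 = 1.085647
Q = (1/0.02) * 10.0 * 1.085647^(2/3) * 0.008^0.5

47.2397 m^3/s


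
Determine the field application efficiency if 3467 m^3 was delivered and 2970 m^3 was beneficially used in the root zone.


Ea = V_root / V_field * 100 = 2970 / 3467 * 100 = 85.6648%

85.6648 %


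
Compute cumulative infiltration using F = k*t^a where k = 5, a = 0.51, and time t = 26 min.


F = k * t^a = 5 * 26^0.51
F = 5 * 5.267886

26.3394 mm


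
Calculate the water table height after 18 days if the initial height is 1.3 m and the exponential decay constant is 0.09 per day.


m = m0 * exp(-k*t)
m = 1.3 * exp(-0.09 * 18)
m = 1.3 * exp(-1.6200)

0.2573 m


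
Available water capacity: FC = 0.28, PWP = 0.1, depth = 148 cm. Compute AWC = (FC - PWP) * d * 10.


AWC = (FC - PWP) * d * 10
AWC = (0.28 - 0.1) * 148 * 10
AWC = 0.1800 * 148 * 10

266.4000 mm


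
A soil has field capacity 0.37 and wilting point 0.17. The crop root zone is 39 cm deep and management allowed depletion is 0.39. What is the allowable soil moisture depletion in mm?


SMD = (FC - PWP) * d * MAD * 10
SMD = (0.37 - 0.17) * 39 * 0.39 * 10
SMD = 0.2000 * 39 * 0.39 * 10

30.4200 mm


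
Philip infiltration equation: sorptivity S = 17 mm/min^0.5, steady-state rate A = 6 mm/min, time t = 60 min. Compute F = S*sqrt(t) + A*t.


F = S*sqrt(t) + A*t
F = 17*sqrt(60) + 6*60
F = 17*7.745967 + 360

491.6814 mm


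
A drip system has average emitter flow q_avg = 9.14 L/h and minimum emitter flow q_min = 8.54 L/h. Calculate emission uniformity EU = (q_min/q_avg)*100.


EU = (q_min/q_avg)*100 = (8.54/9.14)*100 = 93.4354%

93.4354 %


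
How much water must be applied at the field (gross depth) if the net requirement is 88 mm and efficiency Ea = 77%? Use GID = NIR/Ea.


Ea = 77% = 0.77
GID = NIR / Ea = 88 / 0.77 = 114.2857 mm

114.2857 mm


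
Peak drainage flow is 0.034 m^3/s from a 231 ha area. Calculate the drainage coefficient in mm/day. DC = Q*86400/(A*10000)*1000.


DC = Q * 86400 / (A * 10000) * 1000
DC = 0.034 * 86400 / (231 * 10000) * 1000
DC = 2937600.0000 / 2310000

1.2717 mm/day


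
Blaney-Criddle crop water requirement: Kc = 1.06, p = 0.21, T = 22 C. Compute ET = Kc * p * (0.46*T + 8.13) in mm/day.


ET = Kc * p * (0.46*T + 8.13)
ET = 1.06 * 0.21 * (0.46*22 + 8.13)
ET = 1.06 * 0.21 * 18.2500

4.0625 mm/day


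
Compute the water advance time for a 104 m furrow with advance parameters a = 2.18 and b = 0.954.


t = (L/a)^(1/b)
t = (104/2.18)^(1/0.954)
t = 47.706422^(1/0.954)

57.4797 min


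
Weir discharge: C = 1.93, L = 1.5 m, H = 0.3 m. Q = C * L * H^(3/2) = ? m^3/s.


Q = C * L * H^(3/2) = 1.93 * 1.5 * 0.3^1.5 = 1.93 * 1.5 * 0.164317

0.4757 m^3/s


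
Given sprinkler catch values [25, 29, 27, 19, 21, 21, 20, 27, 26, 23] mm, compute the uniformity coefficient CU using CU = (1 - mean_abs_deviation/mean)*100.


mean = 23.800000 mm
MAD = 3.000000 mm
CU = (1 - 3.000000/23.800000)*100

87.3950 %


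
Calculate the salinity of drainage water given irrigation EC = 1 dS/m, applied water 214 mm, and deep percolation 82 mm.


EC_dw = EC_iw * D_iw / D_dw
EC_dw = 1 * 214 / 82
EC_dw = 214 / 82

2.6098 dS/m


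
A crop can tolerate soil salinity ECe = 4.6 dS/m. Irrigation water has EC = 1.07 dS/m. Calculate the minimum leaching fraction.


LR = ECiw / (5*ECe - ECiw)
LR = 1.07 / (5*4.6 - 1.07)
LR = 1.07 / 21.9300

0.0488


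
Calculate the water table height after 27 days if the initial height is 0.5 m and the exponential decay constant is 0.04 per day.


m = m0 * exp(-k*t)
m = 0.5 * exp(-0.04 * 27)
m = 0.5 * exp(-1.0800)

0.1698 m


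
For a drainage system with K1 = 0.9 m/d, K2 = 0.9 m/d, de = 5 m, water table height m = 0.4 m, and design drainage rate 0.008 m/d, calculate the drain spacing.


S^2 = 8*K2*de*m/q + 4*K1*m^2/q
S^2 = 8*0.9*5*0.4/0.008 + 4*0.9*0.4^2/0.008
S = sqrt(1872.0000)

43.2666 m


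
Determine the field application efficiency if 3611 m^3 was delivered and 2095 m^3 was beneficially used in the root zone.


Ea = V_root / V_field * 100 = 2095 / 3611 * 100 = 58.0172%

58.0172 %


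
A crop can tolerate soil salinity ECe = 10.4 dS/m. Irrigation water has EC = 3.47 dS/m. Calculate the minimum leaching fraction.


LR = ECiw / (5*ECe - ECiw)
LR = 3.47 / (5*10.4 - 3.47)
LR = 3.47 / 48.5300

0.0715


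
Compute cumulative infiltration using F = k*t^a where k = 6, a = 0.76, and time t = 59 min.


F = k * t^a = 6 * 59^0.76
F = 6 * 22.174178

133.0451 mm


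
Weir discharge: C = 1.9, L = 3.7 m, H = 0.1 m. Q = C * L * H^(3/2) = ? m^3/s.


Q = C * L * H^(3/2) = 1.9 * 3.7 * 0.1^1.5 = 1.9 * 3.7 * 0.031623

0.2223 m^3/s


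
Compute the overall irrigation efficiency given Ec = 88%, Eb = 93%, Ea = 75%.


Ec = 0.88, Eb = 0.93, Ea = 0.75
E = 0.88 * 0.93 * 0.75 * 100 = 61.3800%

61.3800 %


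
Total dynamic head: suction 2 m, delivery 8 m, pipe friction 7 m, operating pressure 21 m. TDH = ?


TDH = Hs + Hd + hf + Hp = 2 + 8 + 7 + 21 = 38

38 m


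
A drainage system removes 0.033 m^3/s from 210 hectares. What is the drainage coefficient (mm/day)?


DC = Q * 86400 / (A * 10000) * 1000
DC = 0.033 * 86400 / (210 * 10000) * 1000
DC = 2851200.0000 / 2100000

1.3577 mm/day


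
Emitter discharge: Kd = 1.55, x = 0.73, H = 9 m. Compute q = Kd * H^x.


q = Kd * H^x = 1.55 * 9^0.73 = 1.55 * 4.972755

7.7078 L/h


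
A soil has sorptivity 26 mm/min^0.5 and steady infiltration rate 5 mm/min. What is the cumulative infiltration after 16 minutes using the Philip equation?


F = S*sqrt(t) + A*t
F = 26*sqrt(16) + 5*16
F = 26*4.000000 + 80

184.0000 mm


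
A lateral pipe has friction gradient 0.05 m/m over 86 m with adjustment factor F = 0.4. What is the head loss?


hf = J * L * F = 0.05 * 86 * 0.4 = 1.7200 m

1.7200 m


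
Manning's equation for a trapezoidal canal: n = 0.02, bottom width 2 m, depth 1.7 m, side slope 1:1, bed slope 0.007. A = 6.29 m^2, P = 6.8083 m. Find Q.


R = A/P = 6.29/6.8083 = 0.923872
Q = (1/0.02) * 6.29 * 0.923872^(2/3) * 0.007^0.5

24.9600 m^3/s


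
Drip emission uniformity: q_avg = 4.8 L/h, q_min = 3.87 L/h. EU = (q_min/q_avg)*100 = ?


EU = (q_min/q_avg)*100 = (3.87/4.8)*100 = 80.6250%

80.6250 %


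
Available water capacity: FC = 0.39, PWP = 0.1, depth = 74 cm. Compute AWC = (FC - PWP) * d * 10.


AWC = (FC - PWP) * d * 10
AWC = (0.39 - 0.1) * 74 * 10
AWC = 0.2900 * 74 * 10

214.6000 mm


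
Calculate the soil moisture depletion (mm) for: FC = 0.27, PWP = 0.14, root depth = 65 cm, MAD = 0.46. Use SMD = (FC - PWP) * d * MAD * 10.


SMD = (FC - PWP) * d * MAD * 10
SMD = (0.27 - 0.14) * 65 * 0.46 * 10
SMD = 0.1300 * 65 * 0.46 * 10

38.8700 mm


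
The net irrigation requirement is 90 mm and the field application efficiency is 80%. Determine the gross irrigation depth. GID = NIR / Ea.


Ea = 80% = 0.8
GID = NIR / Ea = 90 / 0.8 = 112.5000 mm

112.5000 mm


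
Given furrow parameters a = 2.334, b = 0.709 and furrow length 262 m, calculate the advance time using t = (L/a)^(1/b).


t = (L/a)^(1/b)
t = (262/2.334)^(1/0.709)
t = 112.253642^(1/0.709)

779.2540 min


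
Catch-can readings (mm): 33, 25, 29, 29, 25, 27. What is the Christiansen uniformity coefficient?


mean = 28.000000 mm
MAD = 2.333333 mm
CU = (1 - 2.333333/28.000000)*100

91.6667 %


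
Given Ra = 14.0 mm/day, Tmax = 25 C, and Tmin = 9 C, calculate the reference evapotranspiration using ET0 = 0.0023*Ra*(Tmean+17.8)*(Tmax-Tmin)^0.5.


Tmean = (Tmax + Tmin)/2 = (25 + 9)/2 = 17.0
ET0 = 0.0023 * 14.0 * (17.0 + 17.8) * sqrt(25 - 9)
ET0 = 0.0023 * 14.0 * 34.8 * 4.000000

4.4822 mm/day


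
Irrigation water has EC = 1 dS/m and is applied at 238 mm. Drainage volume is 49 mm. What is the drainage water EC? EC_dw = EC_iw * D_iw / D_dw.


EC_dw = EC_iw * D_iw / D_dw
EC_dw = 1 * 238 / 49
EC_dw = 238 / 49

4.8571 dS/m


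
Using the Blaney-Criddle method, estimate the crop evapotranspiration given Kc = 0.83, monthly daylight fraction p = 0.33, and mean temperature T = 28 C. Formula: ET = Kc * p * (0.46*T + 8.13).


ET = Kc * p * (0.46*T + 8.13)
ET = 0.83 * 0.33 * (0.46*28 + 8.13)
ET = 0.83 * 0.33 * 21.0100

5.7546 mm/day


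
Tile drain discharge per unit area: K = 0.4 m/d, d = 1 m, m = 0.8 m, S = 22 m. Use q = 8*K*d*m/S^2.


q = 8*K*d*m/S^2
q = 8*0.4*1*0.8/22^2
q = 2.5600 / 484

0.0053 m/d


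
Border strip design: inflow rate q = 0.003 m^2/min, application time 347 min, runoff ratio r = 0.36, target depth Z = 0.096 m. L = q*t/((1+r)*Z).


L = q*t/((1+r)*Z)
L = 0.003*347/((1+0.36)*0.096)
L = 1.041/0.13056

7.9733 m


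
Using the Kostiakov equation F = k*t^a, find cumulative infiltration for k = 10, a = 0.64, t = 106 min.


F = k * t^a = 10 * 106^0.64
F = 10 * 19.778609

197.7861 mm


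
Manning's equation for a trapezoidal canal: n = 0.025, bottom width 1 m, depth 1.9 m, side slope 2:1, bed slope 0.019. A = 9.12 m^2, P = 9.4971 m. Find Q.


R = A/P = 9.12/9.4971 = 0.960293
Q = (1/0.025) * 9.12 * 0.960293^(2/3) * 0.019^0.5

48.9442 m^3/s


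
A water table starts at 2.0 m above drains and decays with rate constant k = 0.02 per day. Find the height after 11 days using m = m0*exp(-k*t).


m = m0 * exp(-k*t)
m = 2.0 * exp(-0.02 * 11)
m = 2.0 * exp(-0.2200)

1.6050 m


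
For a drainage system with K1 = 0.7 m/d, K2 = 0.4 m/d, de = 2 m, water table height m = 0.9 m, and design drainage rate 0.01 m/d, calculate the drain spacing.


S^2 = 8*K2*de*m/q + 4*K1*m^2/q
S^2 = 8*0.4*2*0.9/0.01 + 4*0.7*0.9^2/0.01
S = sqrt(802.8000)

28.3337 m


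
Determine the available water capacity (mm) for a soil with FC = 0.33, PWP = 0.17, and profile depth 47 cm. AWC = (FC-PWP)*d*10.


AWC = (FC - PWP) * d * 10
AWC = (0.33 - 0.17) * 47 * 10
AWC = 0.1600 * 47 * 10

75.2000 mm


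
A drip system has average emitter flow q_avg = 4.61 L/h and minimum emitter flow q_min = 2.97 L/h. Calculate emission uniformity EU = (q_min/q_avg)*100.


EU = (q_min/q_avg)*100 = (2.97/4.61)*100 = 64.4252%

64.4252 %


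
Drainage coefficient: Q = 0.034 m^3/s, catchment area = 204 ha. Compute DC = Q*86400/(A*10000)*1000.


DC = Q * 86400 / (A * 10000) * 1000
DC = 0.034 * 86400 / (204 * 10000) * 1000
DC = 2937600.0000 / 2040000

1.4400 mm/day


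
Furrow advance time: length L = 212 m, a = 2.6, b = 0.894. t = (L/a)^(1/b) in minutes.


t = (L/a)^(1/b)
t = (212/2.6)^(1/0.894)
t = 81.538462^(1/0.894)

137.4008 min


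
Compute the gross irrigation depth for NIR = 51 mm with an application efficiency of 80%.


Ea = 80% = 0.8
GID = NIR / Ea = 51 / 0.8 = 63.7500 mm

63.7500 mm


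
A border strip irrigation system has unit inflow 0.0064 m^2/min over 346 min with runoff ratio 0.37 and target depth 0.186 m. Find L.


L = q*t/((1+r)*Z)
L = 0.0064*346/((1+0.37)*0.186)
L = 2.2144/0.25482

8.6901 m


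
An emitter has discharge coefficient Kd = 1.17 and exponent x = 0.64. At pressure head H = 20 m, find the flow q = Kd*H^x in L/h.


q = Kd * H^x = 1.17 * 20^0.64 = 1.17 * 6.802353

7.9588 L/h


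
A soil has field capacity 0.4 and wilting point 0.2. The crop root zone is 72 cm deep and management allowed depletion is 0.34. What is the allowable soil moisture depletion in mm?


SMD = (FC - PWP) * d * MAD * 10
SMD = (0.4 - 0.2) * 72 * 0.34 * 10
SMD = 0.2000 * 72 * 0.34 * 10

48.9600 mm


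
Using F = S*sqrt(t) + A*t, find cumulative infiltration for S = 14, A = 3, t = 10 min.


F = S*sqrt(t) + A*t
F = 14*sqrt(10) + 3*10
F = 14*3.162278 + 30

74.2719 mm


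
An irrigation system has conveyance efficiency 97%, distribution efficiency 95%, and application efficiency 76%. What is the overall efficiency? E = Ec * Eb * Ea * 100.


Ec = 0.97, Eb = 0.95, Ea = 0.76
E = 0.97 * 0.95 * 0.76 * 100 = 70.0340%

70.0340 %


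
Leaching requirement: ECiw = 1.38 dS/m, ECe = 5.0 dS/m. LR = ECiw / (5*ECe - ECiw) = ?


LR = ECiw / (5*ECe - ECiw)
LR = 1.38 / (5*5.0 - 1.38)
LR = 1.38 / 23.6200

0.0584


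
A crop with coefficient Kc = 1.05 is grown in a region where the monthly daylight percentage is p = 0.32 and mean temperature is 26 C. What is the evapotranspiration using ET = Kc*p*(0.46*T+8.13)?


ET = Kc * p * (0.46*T + 8.13)
ET = 1.05 * 0.32 * (0.46*26 + 8.13)
ET = 1.05 * 0.32 * 20.0900

6.7502 mm/day


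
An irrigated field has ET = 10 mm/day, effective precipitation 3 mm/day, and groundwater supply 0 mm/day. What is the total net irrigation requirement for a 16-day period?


Daily deficit = ET - Pe - GW = 10 - 3 - 0 = 7 mm/day
NIR = 7 * 16 = 112 mm

112.0000 mm


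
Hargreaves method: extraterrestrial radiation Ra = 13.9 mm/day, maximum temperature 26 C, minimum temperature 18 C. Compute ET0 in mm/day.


Tmean = (Tmax + Tmin)/2 = (26 + 18)/2 = 22.0
ET0 = 0.0023 * 13.9 * (22.0 + 17.8) * sqrt(26 - 18)
ET0 = 0.0023 * 13.9 * 39.8 * 2.828427

3.5989 mm/day


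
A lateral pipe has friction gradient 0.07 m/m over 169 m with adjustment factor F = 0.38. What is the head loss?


hf = J * L * F = 0.07 * 169 * 0.38 = 4.4954 m

4.4954 m


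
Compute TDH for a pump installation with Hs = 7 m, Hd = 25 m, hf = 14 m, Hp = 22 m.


TDH = Hs + Hd + hf + Hp = 7 + 25 + 14 + 22 = 68

68 m


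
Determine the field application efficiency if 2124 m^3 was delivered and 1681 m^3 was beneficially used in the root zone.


Ea = V_root / V_field * 100 = 1681 / 2124 * 100 = 79.1431%

79.1431 %


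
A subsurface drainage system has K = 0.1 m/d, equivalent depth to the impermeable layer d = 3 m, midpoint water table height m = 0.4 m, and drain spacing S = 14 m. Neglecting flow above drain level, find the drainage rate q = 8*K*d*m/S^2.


q = 8*K*d*m/S^2
q = 8*0.1*3*0.4/14^2
q = 0.9600 / 196

0.0049 m/d


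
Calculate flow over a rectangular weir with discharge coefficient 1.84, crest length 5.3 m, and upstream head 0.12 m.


Q = C * L * H^(3/2) = 1.84 * 5.3 * 0.12^1.5 = 1.84 * 5.3 * 0.041569

0.4054 m^3/s


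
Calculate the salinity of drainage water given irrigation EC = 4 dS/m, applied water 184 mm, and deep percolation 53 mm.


EC_dw = EC_iw * D_iw / D_dw
EC_dw = 4 * 184 / 53
EC_dw = 736 / 53

13.8868 dS/m


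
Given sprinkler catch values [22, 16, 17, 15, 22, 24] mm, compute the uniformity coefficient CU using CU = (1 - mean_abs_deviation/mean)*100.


mean = 19.333333 mm
MAD = 3.333333 mm
CU = (1 - 3.333333/19.333333)*100

82.7586 %


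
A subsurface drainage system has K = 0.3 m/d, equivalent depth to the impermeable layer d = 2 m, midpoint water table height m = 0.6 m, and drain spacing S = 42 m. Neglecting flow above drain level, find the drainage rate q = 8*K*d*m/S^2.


q = 8*K*d*m/S^2
q = 8*0.3*2*0.6/42^2
q = 2.8800 / 1764

0.0016 m/d


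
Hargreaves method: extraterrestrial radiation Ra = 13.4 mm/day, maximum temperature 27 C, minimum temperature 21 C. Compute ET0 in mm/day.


Tmean = (Tmax + Tmin)/2 = (27 + 21)/2 = 24.0
ET0 = 0.0023 * 13.4 * (24.0 + 17.8) * sqrt(27 - 21)
ET0 = 0.0023 * 13.4 * 41.8 * 2.449490

3.1556 mm/day


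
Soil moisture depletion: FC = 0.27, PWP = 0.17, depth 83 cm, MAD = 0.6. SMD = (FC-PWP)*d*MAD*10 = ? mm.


SMD = (FC - PWP) * d * MAD * 10
SMD = (0.27 - 0.17) * 83 * 0.6 * 10
SMD = 0.1000 * 83 * 0.6 * 10

49.8000 mm


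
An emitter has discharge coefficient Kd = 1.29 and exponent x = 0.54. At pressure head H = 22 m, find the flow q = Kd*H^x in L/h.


q = Kd * H^x = 1.29 * 22^0.54 = 1.29 * 5.307723

6.8470 L/h


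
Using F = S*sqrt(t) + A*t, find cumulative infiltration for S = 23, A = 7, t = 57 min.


F = S*sqrt(t) + A*t
F = 23*sqrt(57) + 7*57
F = 23*7.549834 + 399

572.6462 mm


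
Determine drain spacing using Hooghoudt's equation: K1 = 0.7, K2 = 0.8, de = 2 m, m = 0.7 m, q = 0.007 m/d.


S^2 = 8*K2*de*m/q + 4*K1*m^2/q
S^2 = 8*0.8*2*0.7/0.007 + 4*0.7*0.7^2/0.007
S = sqrt(1476.0000)

38.4187 m


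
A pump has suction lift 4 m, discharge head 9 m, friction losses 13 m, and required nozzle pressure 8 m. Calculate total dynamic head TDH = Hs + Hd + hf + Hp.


TDH = Hs + Hd + hf + Hp = 4 + 9 + 13 + 8 = 34

34 m


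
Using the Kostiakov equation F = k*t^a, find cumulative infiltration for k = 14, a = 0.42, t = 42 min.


F = k * t^a = 14 * 42^0.42
F = 14 * 4.805789

67.2810 mm


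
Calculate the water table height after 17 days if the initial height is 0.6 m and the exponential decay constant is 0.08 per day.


m = m0 * exp(-k*t)
m = 0.6 * exp(-0.08 * 17)
m = 0.6 * exp(-1.3600)

0.1540 m


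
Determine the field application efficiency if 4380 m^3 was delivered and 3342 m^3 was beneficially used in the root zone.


Ea = V_root / V_field * 100 = 3342 / 4380 * 100 = 76.3014%

76.3014 %


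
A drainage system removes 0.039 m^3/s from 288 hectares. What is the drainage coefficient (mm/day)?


DC = Q * 86400 / (A * 10000) * 1000
DC = 0.039 * 86400 / (288 * 10000) * 1000
DC = 3369600.0000 / 2880000

1.1700 mm/day


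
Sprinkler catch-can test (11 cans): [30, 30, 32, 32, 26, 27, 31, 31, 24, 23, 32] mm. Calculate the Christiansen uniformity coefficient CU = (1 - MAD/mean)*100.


mean = 28.909091 mm
MAD = 2.842975 mm
CU = (1 - 2.842975/28.909091)*100

90.1658 %


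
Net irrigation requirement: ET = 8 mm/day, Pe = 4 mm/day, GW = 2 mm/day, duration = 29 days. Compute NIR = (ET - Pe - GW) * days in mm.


Daily deficit = ET - Pe - GW = 8 - 4 - 2 = 2 mm/day
NIR = 2 * 29 = 58 mm

58.0000 mm


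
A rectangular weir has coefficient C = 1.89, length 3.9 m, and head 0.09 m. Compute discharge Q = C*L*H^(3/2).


Q = C * L * H^(3/2) = 1.89 * 3.9 * 0.09^1.5 = 1.89 * 3.9 * 0.027000

0.1990 m^3/s


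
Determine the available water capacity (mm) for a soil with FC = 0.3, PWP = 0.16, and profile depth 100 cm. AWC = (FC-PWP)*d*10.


AWC = (FC - PWP) * d * 10
AWC = (0.3 - 0.16) * 100 * 10
AWC = 0.1400 * 100 * 10

140.0000 mm


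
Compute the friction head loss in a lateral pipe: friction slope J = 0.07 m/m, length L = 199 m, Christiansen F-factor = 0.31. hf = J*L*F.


hf = J * L * F = 0.07 * 199 * 0.31 = 4.3183 m

4.3183 m


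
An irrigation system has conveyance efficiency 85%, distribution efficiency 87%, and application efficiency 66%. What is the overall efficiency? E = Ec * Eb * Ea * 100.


Ec = 0.85, Eb = 0.87, Ea = 0.66
E = 0.85 * 0.87 * 0.66 * 100 = 48.8070%

48.8070 %


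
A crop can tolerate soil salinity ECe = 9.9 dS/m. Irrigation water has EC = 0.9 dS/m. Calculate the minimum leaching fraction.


LR = ECiw / (5*ECe - ECiw)
LR = 0.9 / (5*9.9 - 0.9)
LR = 0.9 / 48.6000

0.0185


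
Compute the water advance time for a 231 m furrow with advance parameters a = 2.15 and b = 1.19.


t = (L/a)^(1/b)
t = (231/2.15)^(1/1.19)
t = 107.441860^(1/1.19)

50.9177 min


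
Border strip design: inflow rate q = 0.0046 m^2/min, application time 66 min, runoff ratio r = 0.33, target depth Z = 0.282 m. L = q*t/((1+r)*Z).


L = q*t/((1+r)*Z)
L = 0.0046*66/((1+0.33)*0.282)
L = 0.3036/0.37506

0.8095 m


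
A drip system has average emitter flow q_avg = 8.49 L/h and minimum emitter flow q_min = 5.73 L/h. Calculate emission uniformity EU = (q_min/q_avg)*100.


EU = (q_min/q_avg)*100 = (5.73/8.49)*100 = 67.4912%

67.4912 %


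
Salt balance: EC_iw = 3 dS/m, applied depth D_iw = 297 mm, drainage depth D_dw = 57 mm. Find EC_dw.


EC_dw = EC_iw * D_iw / D_dw
EC_dw = 3 * 297 / 57
EC_dw = 891 / 57

15.6316 dS/m


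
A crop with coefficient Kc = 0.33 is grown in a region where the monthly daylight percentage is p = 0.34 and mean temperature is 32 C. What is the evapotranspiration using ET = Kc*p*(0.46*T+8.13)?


ET = Kc * p * (0.46*T + 8.13)
ET = 0.33 * 0.34 * (0.46*32 + 8.13)
ET = 0.33 * 0.34 * 22.8500

2.5638 mm/day


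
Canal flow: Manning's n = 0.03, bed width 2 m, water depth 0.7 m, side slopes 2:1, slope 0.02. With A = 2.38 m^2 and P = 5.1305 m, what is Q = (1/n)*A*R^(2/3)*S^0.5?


R = A/P = 2.38/5.1305 = 0.463892
Q = (1/0.03) * 2.38 * 0.463892^(2/3) * 0.02^0.5

6.7233 m^3/s


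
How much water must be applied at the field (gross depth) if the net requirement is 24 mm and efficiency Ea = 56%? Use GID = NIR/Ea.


Ea = 56% = 0.56
GID = NIR / Ea = 24 / 0.56 = 42.8571 mm

42.8571 mm


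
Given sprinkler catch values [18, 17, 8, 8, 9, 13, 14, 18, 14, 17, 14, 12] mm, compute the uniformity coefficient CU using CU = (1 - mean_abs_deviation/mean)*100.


mean = 13.500000 mm
MAD = 2.916667 mm
CU = (1 - 2.916667/13.500000)*100

78.3951 %


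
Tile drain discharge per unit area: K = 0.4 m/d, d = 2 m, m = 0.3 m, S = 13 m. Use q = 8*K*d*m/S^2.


q = 8*K*d*m/S^2
q = 8*0.4*2*0.3/13^2
q = 1.9200 / 169

0.0114 m/d


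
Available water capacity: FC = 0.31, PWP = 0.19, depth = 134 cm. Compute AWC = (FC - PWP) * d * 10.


AWC = (FC - PWP) * d * 10
AWC = (0.31 - 0.19) * 134 * 10
AWC = 0.1200 * 134 * 10

160.8000 mm


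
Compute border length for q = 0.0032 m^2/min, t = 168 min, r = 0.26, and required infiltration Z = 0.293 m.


L = q*t/((1+r)*Z)
L = 0.0032*168/((1+0.26)*0.293)
L = 0.5376/0.36918

1.4562 m


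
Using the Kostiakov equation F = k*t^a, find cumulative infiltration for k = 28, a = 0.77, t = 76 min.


F = k * t^a = 28 * 76^0.77
F = 28 * 28.068969

785.9311 mm


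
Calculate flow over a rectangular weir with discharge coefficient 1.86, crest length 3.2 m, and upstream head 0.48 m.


Q = C * L * H^(3/2) = 1.86 * 3.2 * 0.48^1.5 = 1.86 * 3.2 * 0.332554

1.9794 m^3/s


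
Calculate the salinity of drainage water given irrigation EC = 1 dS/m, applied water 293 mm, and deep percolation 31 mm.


EC_dw = EC_iw * D_iw / D_dw
EC_dw = 1 * 293 / 31
EC_dw = 293 / 31

9.4516 dS/m


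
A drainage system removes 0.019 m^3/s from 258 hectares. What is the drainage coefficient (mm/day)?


DC = Q * 86400 / (A * 10000) * 1000
DC = 0.019 * 86400 / (258 * 10000) * 1000
DC = 1641600.0000 / 2580000

0.6363 mm/day


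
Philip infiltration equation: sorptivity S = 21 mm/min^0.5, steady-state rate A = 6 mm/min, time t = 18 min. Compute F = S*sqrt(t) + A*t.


F = S*sqrt(t) + A*t
F = 21*sqrt(18) + 6*18
F = 21*4.242641 + 108

197.0955 mm


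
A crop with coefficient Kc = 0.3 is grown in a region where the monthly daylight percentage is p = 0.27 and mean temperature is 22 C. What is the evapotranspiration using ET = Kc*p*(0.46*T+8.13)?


ET = Kc * p * (0.46*T + 8.13)
ET = 0.3 * 0.27 * (0.46*22 + 8.13)
ET = 0.3 * 0.27 * 18.2500

1.4783 mm/day


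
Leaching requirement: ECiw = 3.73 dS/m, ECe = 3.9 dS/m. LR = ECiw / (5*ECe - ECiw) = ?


LR = ECiw / (5*ECe - ECiw)
LR = 3.73 / (5*3.9 - 3.73)
LR = 3.73 / 15.7700

0.2365


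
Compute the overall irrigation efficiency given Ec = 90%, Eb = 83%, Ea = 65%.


Ec = 0.9, Eb = 0.83, Ea = 0.65
E = 0.9 * 0.83 * 0.65 * 100 = 48.5550%

48.5550 %


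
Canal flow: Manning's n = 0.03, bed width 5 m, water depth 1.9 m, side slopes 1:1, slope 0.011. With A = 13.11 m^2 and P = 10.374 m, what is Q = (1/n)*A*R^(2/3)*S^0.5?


R = A/P = 13.11/10.374 = 1.263736
Q = (1/0.03) * 13.11 * 1.263736^(2/3) * 0.011^0.5

53.5733 m^3/s


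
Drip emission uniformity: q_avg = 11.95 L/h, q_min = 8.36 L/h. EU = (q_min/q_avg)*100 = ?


EU = (q_min/q_avg)*100 = (8.36/11.95)*100 = 69.9582%

69.9582 %


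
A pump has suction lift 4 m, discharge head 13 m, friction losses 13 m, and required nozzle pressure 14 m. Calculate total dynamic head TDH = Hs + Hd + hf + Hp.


TDH = Hs + Hd + hf + Hp = 4 + 13 + 13 + 14 = 44

44 m


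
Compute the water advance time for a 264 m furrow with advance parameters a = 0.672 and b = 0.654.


t = (L/a)^(1/b)
t = (264/0.672)^(1/0.654)
t = 392.857143^(1/0.654)

9262.3173 min


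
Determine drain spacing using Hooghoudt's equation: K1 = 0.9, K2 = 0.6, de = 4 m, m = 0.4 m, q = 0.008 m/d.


S^2 = 8*K2*de*m/q + 4*K1*m^2/q
S^2 = 8*0.6*4*0.4/0.008 + 4*0.9*0.4^2/0.008
S = sqrt(1032.0000)

32.1248 m


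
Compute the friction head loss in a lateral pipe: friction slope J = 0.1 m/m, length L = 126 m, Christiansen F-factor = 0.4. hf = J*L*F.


hf = J * L * F = 0.1 * 126 * 0.4 = 5.0400 m

5.0400 m


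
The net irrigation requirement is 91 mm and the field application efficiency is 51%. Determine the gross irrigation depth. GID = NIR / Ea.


Ea = 51% = 0.51
GID = NIR / Ea = 91 / 0.51 = 178.4314 mm

178.4314 mm


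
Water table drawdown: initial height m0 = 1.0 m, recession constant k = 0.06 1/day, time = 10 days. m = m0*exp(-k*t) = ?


m = m0 * exp(-k*t)
m = 1.0 * exp(-0.06 * 10)
m = 1.0 * exp(-0.6000)

0.5488 m


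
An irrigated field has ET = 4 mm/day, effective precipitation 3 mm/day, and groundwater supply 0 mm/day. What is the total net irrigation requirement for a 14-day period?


Daily deficit = ET - Pe - GW = 4 - 3 - 0 = 1 mm/day
NIR = 1 * 14 = 14 mm

14.0000 mm


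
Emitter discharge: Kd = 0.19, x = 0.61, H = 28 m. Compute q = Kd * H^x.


q = Kd * H^x = 0.19 * 28^0.61 = 0.19 * 7.634250

1.4505 L/h


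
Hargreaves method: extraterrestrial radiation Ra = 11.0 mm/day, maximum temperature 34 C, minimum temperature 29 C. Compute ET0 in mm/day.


Tmean = (Tmax + Tmin)/2 = (34 + 29)/2 = 31.5
ET0 = 0.0023 * 11.0 * (31.5 + 17.8) * sqrt(34 - 29)
ET0 = 0.0023 * 11.0 * 49.3 * 2.236068

2.7890 mm/day


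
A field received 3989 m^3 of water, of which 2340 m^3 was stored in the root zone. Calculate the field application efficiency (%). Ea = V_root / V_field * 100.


Ea = V_root / V_field * 100 = 2340 / 3989 * 100 = 58.6613%

58.6613 %


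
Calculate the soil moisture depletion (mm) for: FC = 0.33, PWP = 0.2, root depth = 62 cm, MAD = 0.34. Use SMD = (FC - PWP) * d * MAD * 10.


SMD = (FC - PWP) * d * MAD * 10
SMD = (0.33 - 0.2) * 62 * 0.34 * 10
SMD = 0.1300 * 62 * 0.34 * 10

27.4040 mm


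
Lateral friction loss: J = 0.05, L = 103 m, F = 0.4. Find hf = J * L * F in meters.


hf = J * L * F = 0.05 * 103 * 0.4 = 2.0600 m

2.0600 m


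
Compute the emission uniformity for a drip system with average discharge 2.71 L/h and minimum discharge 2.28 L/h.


EU = (q_min/q_avg)*100 = (2.28/2.71)*100 = 84.1328%

84.1328 %


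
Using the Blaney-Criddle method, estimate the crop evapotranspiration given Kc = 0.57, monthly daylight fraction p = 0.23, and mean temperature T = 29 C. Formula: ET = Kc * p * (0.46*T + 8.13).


ET = Kc * p * (0.46*T + 8.13)
ET = 0.57 * 0.23 * (0.46*29 + 8.13)
ET = 0.57 * 0.23 * 21.4700

2.8147 mm/day


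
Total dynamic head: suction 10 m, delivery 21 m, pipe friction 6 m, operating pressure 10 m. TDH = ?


TDH = Hs + Hd + hf + Hp = 10 + 21 + 6 + 10 = 47

47 m


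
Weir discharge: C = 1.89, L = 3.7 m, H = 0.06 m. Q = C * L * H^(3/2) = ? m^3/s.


Q = C * L * H^(3/2) = 1.89 * 3.7 * 0.06^1.5 = 1.89 * 3.7 * 0.014697

0.1028 m^3/s


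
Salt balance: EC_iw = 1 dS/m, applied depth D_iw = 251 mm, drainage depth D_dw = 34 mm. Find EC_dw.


EC_dw = EC_iw * D_iw / D_dw
EC_dw = 1 * 251 / 34
EC_dw = 251 / 34

7.3824 dS/m


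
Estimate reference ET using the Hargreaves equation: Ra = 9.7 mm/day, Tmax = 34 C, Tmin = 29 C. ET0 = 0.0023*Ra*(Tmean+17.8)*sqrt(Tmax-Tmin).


Tmean = (Tmax + Tmin)/2 = (34 + 29)/2 = 31.5
ET0 = 0.0023 * 9.7 * (31.5 + 17.8) * sqrt(34 - 29)
ET0 = 0.0023 * 9.7 * 49.3 * 2.236068

2.4594 mm/day


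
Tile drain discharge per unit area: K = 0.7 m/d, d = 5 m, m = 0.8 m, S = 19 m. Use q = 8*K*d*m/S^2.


q = 8*K*d*m/S^2
q = 8*0.7*5*0.8/19^2
q = 22.4000 / 361

0.0620 m/d


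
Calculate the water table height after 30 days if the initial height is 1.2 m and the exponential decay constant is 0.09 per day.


m = m0 * exp(-k*t)
m = 1.2 * exp(-0.09 * 30)
m = 1.2 * exp(-2.7000)

0.0806 m


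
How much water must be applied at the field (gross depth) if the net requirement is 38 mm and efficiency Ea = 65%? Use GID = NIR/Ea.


Ea = 65% = 0.65
GID = NIR / Ea = 38 / 0.65 = 58.4615 mm

58.4615 mm


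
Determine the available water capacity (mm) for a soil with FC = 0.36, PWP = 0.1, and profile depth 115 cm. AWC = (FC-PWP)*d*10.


AWC = (FC - PWP) * d * 10
AWC = (0.36 - 0.1) * 115 * 10
AWC = 0.2600 * 115 * 10

299.0000 mm
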